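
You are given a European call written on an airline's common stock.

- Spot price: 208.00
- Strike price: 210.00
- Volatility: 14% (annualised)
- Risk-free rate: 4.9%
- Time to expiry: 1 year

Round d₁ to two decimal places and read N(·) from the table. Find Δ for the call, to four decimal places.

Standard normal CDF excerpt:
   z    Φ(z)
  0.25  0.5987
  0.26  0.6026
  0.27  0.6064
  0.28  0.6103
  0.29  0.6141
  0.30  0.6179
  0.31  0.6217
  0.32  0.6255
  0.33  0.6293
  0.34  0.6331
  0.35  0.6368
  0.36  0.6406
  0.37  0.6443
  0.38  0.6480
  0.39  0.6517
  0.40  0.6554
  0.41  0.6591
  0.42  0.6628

σ√T = 0.14 × 1.0000 = 0.1400
d₁ = [ln(208/210) + (0.049 + 0.14²/2)·1] / 0.1400 = [-0.0096 + 0.0588] / 0.1400 = 0.3516 which rounds to 0.35
N(d₁) = N(0.35) = 0.6368
Δ_call = N(d₁) = 0.6368

0.6368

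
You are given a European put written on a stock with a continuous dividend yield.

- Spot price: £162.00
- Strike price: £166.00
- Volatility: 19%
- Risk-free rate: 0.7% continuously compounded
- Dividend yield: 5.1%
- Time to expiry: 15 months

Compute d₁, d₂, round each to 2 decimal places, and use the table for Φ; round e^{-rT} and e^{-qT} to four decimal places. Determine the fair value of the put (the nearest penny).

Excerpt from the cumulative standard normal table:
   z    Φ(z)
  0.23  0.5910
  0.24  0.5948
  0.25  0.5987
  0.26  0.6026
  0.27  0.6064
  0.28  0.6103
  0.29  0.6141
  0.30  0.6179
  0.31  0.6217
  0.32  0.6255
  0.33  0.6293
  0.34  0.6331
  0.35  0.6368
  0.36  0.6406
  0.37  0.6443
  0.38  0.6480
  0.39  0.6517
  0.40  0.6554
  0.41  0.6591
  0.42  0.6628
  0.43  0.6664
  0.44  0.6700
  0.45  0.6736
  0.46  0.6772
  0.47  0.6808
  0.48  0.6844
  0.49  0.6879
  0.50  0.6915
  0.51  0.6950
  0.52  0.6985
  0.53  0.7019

σ√T = 0.19 × 1.1180 = 0.2124
d₁ = [ln(162/166) + (0.007 − 0.051 + ½·0.19²)·1.25] / (σ√T) = (-0.0244 − 0.0324) / 0.2124 = -0.2675 → -0.27
d₂ = -0.2675 − 0.2124 = -0.4799 → -0.48
exp(−qT) = exp(−0.051·1.25) = 0.9382;  exp(−rT) = exp(−0.007·1.25) = 0.9913
N(−d₂) = N(0.48) = 0.6844;  N(−d₁) = N(0.27) = 0.6064
P = 166·0.9913·0.6844 − 162·0.9382·0.6064 = 112.6220 − 92.1658 = 20.4562

£20.46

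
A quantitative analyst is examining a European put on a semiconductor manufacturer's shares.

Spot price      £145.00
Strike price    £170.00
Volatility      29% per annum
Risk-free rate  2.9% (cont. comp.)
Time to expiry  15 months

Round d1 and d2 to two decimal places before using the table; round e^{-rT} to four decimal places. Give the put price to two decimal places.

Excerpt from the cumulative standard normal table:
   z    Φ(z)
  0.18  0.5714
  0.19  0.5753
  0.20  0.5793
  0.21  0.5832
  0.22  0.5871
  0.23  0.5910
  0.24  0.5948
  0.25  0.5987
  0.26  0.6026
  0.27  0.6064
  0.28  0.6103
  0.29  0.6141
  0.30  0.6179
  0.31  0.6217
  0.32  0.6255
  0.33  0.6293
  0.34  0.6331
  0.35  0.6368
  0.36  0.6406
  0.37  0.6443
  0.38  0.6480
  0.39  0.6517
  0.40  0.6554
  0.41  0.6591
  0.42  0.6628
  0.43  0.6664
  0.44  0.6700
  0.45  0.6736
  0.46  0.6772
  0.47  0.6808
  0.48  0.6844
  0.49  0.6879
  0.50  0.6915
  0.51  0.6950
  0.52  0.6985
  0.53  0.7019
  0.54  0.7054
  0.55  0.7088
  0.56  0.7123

£30.52

σ√T = 0.29·√1.25 = 0.3242
ln(S/K) + (r + σ²/2)T = ln(145/170) + (0.029 + 0.29²/2)·1.25 = -0.1591 + 0.0888 = -0.0703
d₁ = -0.0703 / 0.3242 = -0.2167 → -0.22
d₂ = d₁ − σ√T = -0.2167 − 0.3242 = -0.5409 → -0.54
e^(−rT) = e^(−0.029·1.25) = 0.9644
N(−d₂) = N(0.54) = 0.7054;  N(−d₁) = N(0.22) = 0.5871
P = 170·0.9644·0.7054 − 145·0.5871 = 115.6489 − 85.1295 = 30.5194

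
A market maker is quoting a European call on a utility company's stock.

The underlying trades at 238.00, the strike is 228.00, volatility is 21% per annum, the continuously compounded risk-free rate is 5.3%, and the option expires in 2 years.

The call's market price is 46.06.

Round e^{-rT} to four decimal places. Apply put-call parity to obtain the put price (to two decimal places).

13.12

exp(−rT) = exp(−0.053·2) = 0.8994
Put-call parity: C − P = S − K·e^(−rT) = 238 − 228·0.8994 = 238 − 205.0632 = 32.9368
P = C − (C − P) = 46.06 − (32.9368) = 13.1232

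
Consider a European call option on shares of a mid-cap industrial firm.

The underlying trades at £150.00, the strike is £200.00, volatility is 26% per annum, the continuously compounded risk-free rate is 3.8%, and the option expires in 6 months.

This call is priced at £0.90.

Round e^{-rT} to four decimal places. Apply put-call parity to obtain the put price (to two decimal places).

£47.14

exp(−rT) = exp(−0.038·0.5) = 0.9812
Put-call parity: C − P = S − K·e^(−rT) = 150 − 200·0.9812 = 150 − 196.2400 = -46.2400
P = C − (C − P) = 0.90 − (-46.2400) = 47.1400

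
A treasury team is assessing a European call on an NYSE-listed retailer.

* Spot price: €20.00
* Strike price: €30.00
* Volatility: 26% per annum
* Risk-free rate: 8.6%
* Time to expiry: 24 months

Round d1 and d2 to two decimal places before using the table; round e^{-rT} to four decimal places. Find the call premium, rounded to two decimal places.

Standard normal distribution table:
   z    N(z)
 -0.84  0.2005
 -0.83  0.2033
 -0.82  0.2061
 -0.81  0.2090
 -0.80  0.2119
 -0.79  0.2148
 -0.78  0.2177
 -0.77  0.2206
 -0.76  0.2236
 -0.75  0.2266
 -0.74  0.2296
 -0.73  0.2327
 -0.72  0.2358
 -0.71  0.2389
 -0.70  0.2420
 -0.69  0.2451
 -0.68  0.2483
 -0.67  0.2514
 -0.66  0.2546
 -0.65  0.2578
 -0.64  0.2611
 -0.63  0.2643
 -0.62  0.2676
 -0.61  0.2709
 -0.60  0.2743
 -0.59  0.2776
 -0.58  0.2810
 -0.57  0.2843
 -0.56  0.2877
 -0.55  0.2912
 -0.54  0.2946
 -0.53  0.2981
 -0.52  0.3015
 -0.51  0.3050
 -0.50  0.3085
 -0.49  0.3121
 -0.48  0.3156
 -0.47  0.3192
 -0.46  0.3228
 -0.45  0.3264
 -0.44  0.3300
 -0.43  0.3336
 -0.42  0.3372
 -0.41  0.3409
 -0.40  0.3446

€1.32

T = 2;  σ√T = 0.3677
ln(S/K) + (r + σ²/2)T = ln(20/30) + (0.086 + 0.26²/2)·2 = -0.4055 + 0.2396 = -0.1659
d₁ = -0.1659 / 0.3677 = -0.4511 ≈ -0.45
d₂ = d₁ − σ√T = -0.4511 − 0.3677 = -0.8188 ≈ -0.82
exp(−rT) = exp(−0.086·2) = 0.8420
N(d₁) = N(-0.45) = 0.3264;  N(d₂) = N(-0.82) = 0.2061
C = 20·0.3264 − 30·0.8420·0.2061 = 6.5280 − 5.2061 = 1.3219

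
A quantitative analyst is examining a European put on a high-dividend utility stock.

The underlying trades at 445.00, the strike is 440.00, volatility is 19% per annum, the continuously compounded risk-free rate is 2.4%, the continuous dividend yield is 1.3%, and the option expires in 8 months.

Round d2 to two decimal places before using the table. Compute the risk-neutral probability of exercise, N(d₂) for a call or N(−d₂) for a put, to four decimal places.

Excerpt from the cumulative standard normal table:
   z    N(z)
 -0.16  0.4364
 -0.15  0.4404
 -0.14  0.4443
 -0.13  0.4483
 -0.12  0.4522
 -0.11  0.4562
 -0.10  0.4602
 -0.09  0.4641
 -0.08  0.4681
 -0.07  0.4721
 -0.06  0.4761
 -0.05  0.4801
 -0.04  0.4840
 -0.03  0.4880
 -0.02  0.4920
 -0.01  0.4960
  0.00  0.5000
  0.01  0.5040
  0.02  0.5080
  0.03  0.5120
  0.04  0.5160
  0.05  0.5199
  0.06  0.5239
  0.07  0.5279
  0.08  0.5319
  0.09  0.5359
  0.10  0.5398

0.4840

T = 0.6667;  σ√T = 0.1551
ln(S/K) + (r − q + σ²/2)T = ln(445/440) + (0.024 − 0.013 + 0.19²/2)·0.6667 = 0.0113 + 0.0194 = 0.0307
d₁ = 0.0307 / 0.1551 = 0.1977 which rounds to 0.20
d₂ = d₁ − σ√T = 0.1977 − 0.1551 = 0.0425 which rounds to 0.04
Pr(exercise) under Q = N(−d₂) = N(-0.04) = 0.4840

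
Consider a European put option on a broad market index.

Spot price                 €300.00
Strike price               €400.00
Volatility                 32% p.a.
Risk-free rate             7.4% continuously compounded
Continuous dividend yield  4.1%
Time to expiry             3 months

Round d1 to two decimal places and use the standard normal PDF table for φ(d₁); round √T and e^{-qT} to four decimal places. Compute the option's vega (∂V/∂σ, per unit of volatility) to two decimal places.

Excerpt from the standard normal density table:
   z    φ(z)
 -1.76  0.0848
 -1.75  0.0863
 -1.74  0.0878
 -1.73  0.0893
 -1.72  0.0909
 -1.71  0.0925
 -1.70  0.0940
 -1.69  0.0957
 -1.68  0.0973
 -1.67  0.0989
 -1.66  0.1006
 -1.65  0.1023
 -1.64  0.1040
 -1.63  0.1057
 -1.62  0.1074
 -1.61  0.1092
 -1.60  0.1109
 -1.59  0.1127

σ√T = 0.32·√0.25 = 0.1600
ln(S/K) + (r − q + σ²/2)T = ln(300/400) + (0.074 − 0.041 + 0.32²/2)·0.25 = -0.2877 + 0.0210 = -0.2666
d₁ = -0.2666 / 0.1600 = -1.6665 which rounds to -1.67
√T = √0.25 = 0.5000
φ(d₁) = φ(-1.67) = 0.0989
e^(−qT) = e^(−0.041·0.25) = 0.9898
vega = S·e^(−qT)·φ(d₁)·√T = 300·0.9898·0.0989·0.5000 = 14.6837

14.68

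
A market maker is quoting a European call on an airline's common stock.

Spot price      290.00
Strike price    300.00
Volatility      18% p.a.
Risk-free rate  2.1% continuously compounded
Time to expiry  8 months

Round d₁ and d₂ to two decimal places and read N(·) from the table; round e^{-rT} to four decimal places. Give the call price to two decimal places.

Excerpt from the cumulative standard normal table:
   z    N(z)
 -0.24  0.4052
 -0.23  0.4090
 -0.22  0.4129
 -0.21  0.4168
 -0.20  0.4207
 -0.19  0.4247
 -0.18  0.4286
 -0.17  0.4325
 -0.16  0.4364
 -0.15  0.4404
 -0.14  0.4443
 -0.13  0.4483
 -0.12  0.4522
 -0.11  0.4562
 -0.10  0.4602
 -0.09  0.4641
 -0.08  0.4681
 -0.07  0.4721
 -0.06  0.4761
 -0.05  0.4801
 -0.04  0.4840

σ√T = 0.18·√0.6667 = 0.1470
d₁ = [ln(290/300) + (0.021 + 0.18²/2)·0.6667] / 0.1470 = [-0.0339 + 0.0248] / 0.1470 = -0.0619 → -0.06
d₂ = d₁ − σ√T = -0.0619 − 0.1470 = -0.2089 → -0.21
e^(−rT) = e^(−0.021·0.6667) = 0.9861
C = 290·N(-0.06) − 300·0.9861·N(-0.21) = 290·0.4761 − 300·0.9861·0.4168 = 138.0690 − 123.3019 = 14.7671

14.77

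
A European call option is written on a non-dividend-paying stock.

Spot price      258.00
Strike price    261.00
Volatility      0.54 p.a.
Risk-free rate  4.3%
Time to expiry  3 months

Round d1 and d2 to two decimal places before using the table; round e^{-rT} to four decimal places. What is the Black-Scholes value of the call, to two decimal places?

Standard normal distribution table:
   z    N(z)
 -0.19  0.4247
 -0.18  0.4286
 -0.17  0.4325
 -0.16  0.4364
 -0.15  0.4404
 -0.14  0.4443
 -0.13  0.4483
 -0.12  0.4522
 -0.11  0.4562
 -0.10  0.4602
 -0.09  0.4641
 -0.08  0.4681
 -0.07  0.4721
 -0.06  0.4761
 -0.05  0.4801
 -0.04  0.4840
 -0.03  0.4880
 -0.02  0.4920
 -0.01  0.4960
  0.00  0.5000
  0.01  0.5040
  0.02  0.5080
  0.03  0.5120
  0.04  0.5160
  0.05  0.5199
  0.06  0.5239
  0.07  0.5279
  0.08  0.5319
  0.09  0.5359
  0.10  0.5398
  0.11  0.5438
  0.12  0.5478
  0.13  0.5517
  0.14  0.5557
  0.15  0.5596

27.62

T = 0.25;  σ√T = 0.2700
d₁ = [ln(258/261) + (0.043 + 0.54²/2)·0.25] / 0.2700 = [-0.0116 + 0.0472] / 0.2700 = 0.1320 ≈ 0.13
d₂ = d₁ − σ√T = 0.1320 − 0.2700 = -0.1380 ≈ -0.14
exp(−rT) = exp(−0.043·0.25) = 0.9893
C = 258·N(0.13) − 261·0.9893·N(-0.14) = 258·0.5517 − 261·0.9893·0.4443 = 142.3386 − 114.7215 = 27.6171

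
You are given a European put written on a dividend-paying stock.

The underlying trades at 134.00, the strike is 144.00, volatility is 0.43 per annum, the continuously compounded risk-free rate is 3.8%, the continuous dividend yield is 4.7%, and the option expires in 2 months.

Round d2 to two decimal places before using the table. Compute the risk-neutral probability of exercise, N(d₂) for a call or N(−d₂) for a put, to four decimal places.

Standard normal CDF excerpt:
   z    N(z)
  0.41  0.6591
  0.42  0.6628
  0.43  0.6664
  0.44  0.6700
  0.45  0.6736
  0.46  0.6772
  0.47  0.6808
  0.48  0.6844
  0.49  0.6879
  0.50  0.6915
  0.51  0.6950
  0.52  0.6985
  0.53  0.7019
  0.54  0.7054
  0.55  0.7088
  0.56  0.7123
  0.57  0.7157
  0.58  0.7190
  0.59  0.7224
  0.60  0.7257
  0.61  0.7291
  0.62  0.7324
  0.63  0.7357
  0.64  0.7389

0.6950

σ√T = 0.43 × 0.4082 = 0.1755
d₁ = [ln(134/144) + (0.038 − 0.047 + ½·0.43²)·0.1667] / (σ√T) = (-0.0720 + 0.0139) / 0.1755 = -0.3308 → -0.33
d₂ = -0.3308 − 0.1755 = -0.5063 → -0.51
Risk-neutral Pr[S_T < K] = N(−d₂) = N(0.51) = 0.6950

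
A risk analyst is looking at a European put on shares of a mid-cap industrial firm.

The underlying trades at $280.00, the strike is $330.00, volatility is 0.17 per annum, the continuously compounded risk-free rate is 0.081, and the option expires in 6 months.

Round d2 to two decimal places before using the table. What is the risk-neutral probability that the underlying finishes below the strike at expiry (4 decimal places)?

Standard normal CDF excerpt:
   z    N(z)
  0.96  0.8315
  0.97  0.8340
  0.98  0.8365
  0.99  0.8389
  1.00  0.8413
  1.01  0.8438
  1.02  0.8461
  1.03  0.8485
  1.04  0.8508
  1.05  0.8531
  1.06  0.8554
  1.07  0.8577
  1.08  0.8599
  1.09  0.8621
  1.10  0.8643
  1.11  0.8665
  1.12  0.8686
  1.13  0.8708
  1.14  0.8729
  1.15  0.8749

0.8621

T = 0.5;  σ√T = 0.1202
d₁ = [ln(280/330) + (0.081 + 0.17²/2)·0.5] / 0.1202 = [-0.1643 + 0.0477] / 0.1202 = -0.9698 which rounds to -0.97
d₂ = d₁ − σ√T = -0.9698 − 0.1202 = -1.0900 which rounds to -1.09
Risk-neutral Pr[S_T < K] = N(−d₂) = N(1.09) = 0.8621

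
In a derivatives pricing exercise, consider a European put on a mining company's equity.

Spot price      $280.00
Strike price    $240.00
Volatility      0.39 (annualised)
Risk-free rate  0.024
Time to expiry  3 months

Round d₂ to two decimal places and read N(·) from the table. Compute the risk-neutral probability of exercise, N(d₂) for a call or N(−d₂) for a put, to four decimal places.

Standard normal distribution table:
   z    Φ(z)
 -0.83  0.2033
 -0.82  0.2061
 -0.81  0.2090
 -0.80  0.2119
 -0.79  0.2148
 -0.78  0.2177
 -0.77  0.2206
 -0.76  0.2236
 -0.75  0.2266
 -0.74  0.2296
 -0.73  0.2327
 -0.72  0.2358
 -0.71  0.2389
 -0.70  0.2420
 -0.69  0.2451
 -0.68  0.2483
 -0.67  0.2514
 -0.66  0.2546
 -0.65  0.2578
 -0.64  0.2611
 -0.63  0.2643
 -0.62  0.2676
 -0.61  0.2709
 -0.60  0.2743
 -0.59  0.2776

0.2358

σ√T = 0.39 × 0.5000 = 0.1950
d₁ = [ln(280/240) + (0.024 + ½·0.39²)·0.25] / (σ√T) = (0.1542 + 0.0250) / 0.1950 = 0.9188 → 0.92
d₂ = 0.9188 − 0.1950 = 0.7238 → 0.72
Risk-neutral Pr[S_T < K] = N(−d₂) = N(-0.72) = 0.2358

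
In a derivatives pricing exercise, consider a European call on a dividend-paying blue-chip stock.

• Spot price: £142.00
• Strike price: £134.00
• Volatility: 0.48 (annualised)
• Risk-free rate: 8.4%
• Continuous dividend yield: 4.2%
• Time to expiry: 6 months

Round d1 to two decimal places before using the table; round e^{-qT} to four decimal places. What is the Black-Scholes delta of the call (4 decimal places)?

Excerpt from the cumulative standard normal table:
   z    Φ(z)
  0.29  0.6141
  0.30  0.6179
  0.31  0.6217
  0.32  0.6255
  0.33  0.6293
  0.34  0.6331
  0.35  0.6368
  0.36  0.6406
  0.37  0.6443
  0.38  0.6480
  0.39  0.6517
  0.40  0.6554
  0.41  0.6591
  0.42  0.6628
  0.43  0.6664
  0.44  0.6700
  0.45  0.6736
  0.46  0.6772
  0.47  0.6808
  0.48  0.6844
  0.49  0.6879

0.6418

T = 0.5;  σ√T = 0.3394
d₁ = [ln(142/134) + (0.084 − 0.042 + ½·0.48²)·0.5] / (σ√T) = (0.0580 + 0.0786) / 0.3394 = 0.4024 ⇒ 0.40
N(d₁) = N(0.40) = 0.6554
Δ_call = exp(−qT)·N(d₁) = 0.9792·0.6554 = 0.6418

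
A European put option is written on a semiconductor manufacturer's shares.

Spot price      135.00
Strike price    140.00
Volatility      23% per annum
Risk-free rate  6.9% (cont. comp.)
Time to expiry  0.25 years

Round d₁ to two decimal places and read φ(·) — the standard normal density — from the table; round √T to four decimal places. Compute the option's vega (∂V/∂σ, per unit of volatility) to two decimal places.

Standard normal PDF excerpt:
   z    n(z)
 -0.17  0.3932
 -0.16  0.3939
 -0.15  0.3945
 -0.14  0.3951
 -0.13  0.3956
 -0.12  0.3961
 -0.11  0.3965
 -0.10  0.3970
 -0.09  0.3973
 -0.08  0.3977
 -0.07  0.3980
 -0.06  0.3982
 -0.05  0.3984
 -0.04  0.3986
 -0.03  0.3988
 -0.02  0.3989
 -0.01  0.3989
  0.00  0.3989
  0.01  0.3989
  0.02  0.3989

σ√T = 0.23 × 0.5000 = 0.1150
ln(S/K) + (r + σ²/2)T = ln(135/140) + (0.069 + 0.23²/2)·0.25 = -0.0364 + 0.0239 = -0.0125
d₁ = -0.0125 / 0.1150 = -0.1087 which rounds to -0.11
√T = √0.25 = 0.5000
φ(d₁) = φ(-0.11) = 0.3965
vega = S·φ(d₁)·√T = 135·0.3965·0.5000 = 26.7638

26.76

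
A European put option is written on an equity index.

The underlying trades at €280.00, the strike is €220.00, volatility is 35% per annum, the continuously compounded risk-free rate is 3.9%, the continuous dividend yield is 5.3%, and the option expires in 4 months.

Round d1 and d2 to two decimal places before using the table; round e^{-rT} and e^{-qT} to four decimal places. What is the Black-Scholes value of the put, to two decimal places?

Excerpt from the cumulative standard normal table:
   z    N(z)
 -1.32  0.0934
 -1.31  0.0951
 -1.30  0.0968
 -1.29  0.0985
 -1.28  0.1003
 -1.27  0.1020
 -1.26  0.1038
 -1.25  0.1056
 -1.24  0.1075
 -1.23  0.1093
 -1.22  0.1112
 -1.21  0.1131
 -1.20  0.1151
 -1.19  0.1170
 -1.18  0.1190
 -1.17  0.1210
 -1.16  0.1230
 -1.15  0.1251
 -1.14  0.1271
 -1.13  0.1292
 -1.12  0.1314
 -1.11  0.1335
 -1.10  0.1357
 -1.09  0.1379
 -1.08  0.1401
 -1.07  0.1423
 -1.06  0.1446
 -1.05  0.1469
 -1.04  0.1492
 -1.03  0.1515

σ√T = 0.35·√0.3333 = 0.2021
d₁ = [ln(280/220) + (0.039 − 0.053 + 0.35²/2)·0.3333] / 0.2021 = [0.2412 + 0.0157] / 0.2021 = 1.2714 which rounds to 1.27
d₂ = d₁ − σ√T = 1.2714 − 0.2021 = 1.0693 which rounds to 1.07
e^(−qT) = e^(−0.053·0.3333) = 0.9825;  e^(−rT) = e^(−0.039·0.3333) = 0.9871
N(−d₂) = N(-1.07) = 0.1423;  N(−d₁) = N(-1.27) = 0.1020
P = 220·0.9871·0.1423 − 280·0.9825·0.1020 = 30.9022 − 28.0602 = 2.8420

€2.84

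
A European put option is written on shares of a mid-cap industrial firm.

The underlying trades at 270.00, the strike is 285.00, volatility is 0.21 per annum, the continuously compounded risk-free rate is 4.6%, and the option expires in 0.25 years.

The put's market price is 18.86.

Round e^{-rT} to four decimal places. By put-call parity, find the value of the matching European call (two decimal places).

7.11

exp(−rT) = exp(−0.046·0.25) = 0.9886
Put-call parity: C − P = S − K·e^(−rT) = 270 − 285·0.9886 = 270 − 281.7510 = -11.7510
C = P + (C − P) = 18.86 + (-11.7510) = 7.1090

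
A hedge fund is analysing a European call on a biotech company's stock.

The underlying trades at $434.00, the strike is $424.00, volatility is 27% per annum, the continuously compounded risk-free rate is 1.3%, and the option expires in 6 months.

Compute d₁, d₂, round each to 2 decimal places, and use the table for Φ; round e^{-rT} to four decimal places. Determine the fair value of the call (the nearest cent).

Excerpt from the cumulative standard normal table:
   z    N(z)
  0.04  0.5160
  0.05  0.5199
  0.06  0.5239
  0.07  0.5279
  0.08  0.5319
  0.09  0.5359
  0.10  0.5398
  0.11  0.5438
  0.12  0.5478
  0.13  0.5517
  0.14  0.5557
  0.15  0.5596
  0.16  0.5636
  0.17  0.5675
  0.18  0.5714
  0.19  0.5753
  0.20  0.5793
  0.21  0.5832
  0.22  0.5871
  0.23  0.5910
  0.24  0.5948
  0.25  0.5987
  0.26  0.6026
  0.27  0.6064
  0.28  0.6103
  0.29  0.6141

σ√T = 0.27·√0.5 = 0.1909
ln(S/K) + (r + σ²/2)T = ln(434/424) + (0.013 + 0.27²/2)·0.5 = 0.0233 + 0.0247 = 0.0480
d₁ = 0.0480 / 0.1909 = 0.2516 ≈ 0.25
d₂ = d₁ − σ√T = 0.2516 − 0.1909 = 0.0607 ≈ 0.06
exp(−rT) = exp(−0.013·0.5) = 0.9935
N(d₁) = N(0.25) = 0.5987;  N(d₂) = N(0.06) = 0.5239
C = 434·0.5987 − 424·0.9935·0.5239 = 259.8358 − 220.6897 = 39.1461

$39.15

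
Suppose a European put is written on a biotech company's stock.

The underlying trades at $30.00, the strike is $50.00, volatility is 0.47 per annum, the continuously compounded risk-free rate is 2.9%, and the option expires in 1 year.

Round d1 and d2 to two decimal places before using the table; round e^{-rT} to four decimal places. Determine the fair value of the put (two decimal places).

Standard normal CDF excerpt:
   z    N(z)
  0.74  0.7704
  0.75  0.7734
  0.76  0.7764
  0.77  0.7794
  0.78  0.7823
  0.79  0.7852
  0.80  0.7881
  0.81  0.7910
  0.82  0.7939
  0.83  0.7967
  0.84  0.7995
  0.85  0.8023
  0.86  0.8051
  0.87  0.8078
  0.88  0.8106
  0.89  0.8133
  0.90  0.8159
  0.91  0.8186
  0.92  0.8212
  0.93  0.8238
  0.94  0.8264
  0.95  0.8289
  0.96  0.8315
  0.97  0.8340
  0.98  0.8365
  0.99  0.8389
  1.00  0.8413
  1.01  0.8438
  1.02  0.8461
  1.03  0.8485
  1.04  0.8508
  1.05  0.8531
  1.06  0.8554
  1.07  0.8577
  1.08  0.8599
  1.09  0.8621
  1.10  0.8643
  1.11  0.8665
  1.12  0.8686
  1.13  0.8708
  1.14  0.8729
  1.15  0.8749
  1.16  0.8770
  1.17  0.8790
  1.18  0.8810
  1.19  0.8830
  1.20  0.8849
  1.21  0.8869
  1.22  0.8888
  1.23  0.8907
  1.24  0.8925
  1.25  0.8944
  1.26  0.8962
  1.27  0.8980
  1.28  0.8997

$19.97

T = 1;  σ√T = 0.4700
d₁ = [ln(30/50) + (0.029 + ½·0.47²)·1] / (σ√T) = (-0.5108 + 0.1394) / 0.4700 = -0.7902 which rounds to -0.79
d₂ = -0.7902 − 0.4700 = -1.2602 which rounds to -1.26
exp(−rT) = exp(−0.029·1) = 0.9714
N(−d₂) = N(1.26) = 0.8962;  N(−d₁) = N(0.79) = 0.7852
P = 50·0.9714·0.8962 − 30·0.7852 = 43.5284 − 23.5560 = 19.9724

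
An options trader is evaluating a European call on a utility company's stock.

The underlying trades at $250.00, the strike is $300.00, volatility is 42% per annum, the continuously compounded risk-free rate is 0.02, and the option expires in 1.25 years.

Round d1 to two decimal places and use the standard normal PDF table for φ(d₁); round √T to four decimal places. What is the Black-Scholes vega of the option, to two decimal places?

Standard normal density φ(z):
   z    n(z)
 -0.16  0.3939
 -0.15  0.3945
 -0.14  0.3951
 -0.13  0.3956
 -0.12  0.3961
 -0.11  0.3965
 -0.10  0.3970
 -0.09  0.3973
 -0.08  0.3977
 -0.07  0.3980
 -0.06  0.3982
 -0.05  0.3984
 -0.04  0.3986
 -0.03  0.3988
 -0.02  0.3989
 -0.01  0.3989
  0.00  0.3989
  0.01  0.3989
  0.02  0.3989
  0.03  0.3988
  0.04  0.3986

110.96

T = 1.25;  σ√T = 0.4696
d₁ = [ln(250/300) + (0.02 + ½·0.42²)·1.25] / (σ√T) = (-0.1823 + 0.1352) / 0.4696 = -0.1002 ≈ -0.10
√T = √1.25 = 1.1180
φ(d₁) = φ(-0.10) = 0.3970
vega = S·φ(d₁)·√T = 250·0.3970·1.1180 = 110.9615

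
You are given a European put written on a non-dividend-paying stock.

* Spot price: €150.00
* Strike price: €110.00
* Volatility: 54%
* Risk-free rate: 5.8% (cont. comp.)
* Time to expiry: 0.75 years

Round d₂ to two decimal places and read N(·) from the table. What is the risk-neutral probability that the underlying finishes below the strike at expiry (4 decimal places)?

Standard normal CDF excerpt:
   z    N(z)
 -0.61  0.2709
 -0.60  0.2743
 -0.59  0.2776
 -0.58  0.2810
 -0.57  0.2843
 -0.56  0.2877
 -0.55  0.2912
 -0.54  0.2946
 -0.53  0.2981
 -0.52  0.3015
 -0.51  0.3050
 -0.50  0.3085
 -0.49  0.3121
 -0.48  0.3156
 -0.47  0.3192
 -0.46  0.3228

T = 0.75;  σ√T = 0.4677
d₁ = [ln(150/110) + (0.058 + ½·0.54²)·0.75] / (σ√T) = (0.3102 + 0.1529) / 0.4677 = 0.9901 → 0.99
d₂ = 0.9901 − 0.4677 = 0.5224 → 0.52
Pr(exercise) under Q = N(−d₂) = N(-0.52) = 0.3015

0.3015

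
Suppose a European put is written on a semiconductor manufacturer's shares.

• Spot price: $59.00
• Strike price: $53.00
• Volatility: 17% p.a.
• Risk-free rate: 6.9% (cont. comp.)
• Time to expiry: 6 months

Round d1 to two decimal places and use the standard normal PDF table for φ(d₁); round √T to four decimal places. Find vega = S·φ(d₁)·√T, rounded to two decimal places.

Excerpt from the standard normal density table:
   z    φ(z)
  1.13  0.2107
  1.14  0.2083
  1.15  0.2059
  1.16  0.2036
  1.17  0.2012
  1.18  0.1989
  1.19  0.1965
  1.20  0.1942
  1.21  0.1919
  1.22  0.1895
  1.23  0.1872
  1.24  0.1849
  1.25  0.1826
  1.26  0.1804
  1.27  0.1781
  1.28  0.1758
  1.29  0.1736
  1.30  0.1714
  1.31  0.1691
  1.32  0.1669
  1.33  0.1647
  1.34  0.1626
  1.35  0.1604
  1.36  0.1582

σ√T = 0.17·√0.5 = 0.1202
d₁ = [ln(59/53) + (0.069 + 0.17²/2)·0.5] / 0.1202 = [0.1072 + 0.0417] / 0.1202 = 1.2393 which rounds to 1.24
√T = √0.5 = 0.7071
φ(d₁) = φ(1.24) = 0.1849
vega = S·φ(d₁)·√T = 59·0.1849·0.7071 = 7.7138

7.71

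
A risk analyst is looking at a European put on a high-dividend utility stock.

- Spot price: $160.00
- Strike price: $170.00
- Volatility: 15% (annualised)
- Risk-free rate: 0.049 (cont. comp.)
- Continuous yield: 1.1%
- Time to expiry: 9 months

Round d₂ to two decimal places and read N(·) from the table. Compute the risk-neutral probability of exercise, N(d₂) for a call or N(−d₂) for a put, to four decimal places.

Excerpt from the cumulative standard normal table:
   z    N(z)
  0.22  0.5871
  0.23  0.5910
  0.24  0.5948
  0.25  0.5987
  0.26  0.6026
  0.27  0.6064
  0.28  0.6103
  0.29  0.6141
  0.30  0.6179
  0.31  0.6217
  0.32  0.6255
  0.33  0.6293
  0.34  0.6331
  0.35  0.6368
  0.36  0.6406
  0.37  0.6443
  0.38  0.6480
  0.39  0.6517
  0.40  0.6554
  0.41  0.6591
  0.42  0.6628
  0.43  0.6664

T = 0.75;  σ√T = 0.1299
d₁ = [ln(160/170) + (0.049 − 0.011 + 0.15²/2)·0.75] / 0.1299 = [-0.0606 + 0.0369] / 0.1299 = -0.1823 → -0.18
d₂ = d₁ − σ√T = -0.1823 − 0.1299 = -0.3122 → -0.31
Risk-neutral Pr[S_T < K] = N(−d₂) = N(0.31) = 0.6217

0.6217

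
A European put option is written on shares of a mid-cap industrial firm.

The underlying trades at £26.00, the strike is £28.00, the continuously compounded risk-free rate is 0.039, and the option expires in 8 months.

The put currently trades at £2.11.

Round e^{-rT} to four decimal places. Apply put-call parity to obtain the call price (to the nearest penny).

e^(−rT) = e^(−0.039·0.6667) = 0.9743
Put-call parity: C − P = S − K·e^(−rT) = 26 − 28·0.9743 = 26 − 27.2804 = -1.2804
C = P + (C − P) = 2.11 + (-1.2804) = 0.8296

£0.83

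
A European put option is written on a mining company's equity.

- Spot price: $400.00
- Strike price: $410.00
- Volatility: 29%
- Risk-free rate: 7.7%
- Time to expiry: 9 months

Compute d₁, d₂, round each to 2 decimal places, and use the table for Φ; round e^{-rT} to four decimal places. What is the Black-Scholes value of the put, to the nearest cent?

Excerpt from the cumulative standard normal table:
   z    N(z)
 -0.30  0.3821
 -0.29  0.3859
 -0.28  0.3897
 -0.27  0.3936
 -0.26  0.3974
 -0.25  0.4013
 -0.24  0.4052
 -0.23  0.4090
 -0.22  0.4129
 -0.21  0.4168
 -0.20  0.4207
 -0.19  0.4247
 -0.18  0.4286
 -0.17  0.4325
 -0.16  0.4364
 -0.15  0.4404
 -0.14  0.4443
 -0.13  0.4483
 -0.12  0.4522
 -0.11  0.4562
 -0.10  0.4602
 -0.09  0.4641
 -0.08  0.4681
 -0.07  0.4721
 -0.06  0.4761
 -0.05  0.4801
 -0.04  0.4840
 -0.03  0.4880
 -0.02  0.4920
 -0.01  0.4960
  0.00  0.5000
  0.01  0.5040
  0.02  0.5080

$32.99

σ√T = 0.29 × 0.8660 = 0.2511
d₁ = [ln(400/410) + (0.077 + 0.29²/2)·0.75] / 0.2511 = [-0.0247 + 0.0893] / 0.2511 = 0.2572 ⇒ 0.26
d₂ = d₁ − σ√T = 0.2572 − 0.2511 = 0.0061 ⇒ 0.01
e^(−rT) = e^(−0.077·0.75) = 0.9439
N(−d₂) = N(-0.01) = 0.4960;  N(−d₁) = N(-0.26) = 0.3974
P = 410·0.9439·0.4960 − 400·0.3974 = 191.9515 − 158.9600 = 32.9915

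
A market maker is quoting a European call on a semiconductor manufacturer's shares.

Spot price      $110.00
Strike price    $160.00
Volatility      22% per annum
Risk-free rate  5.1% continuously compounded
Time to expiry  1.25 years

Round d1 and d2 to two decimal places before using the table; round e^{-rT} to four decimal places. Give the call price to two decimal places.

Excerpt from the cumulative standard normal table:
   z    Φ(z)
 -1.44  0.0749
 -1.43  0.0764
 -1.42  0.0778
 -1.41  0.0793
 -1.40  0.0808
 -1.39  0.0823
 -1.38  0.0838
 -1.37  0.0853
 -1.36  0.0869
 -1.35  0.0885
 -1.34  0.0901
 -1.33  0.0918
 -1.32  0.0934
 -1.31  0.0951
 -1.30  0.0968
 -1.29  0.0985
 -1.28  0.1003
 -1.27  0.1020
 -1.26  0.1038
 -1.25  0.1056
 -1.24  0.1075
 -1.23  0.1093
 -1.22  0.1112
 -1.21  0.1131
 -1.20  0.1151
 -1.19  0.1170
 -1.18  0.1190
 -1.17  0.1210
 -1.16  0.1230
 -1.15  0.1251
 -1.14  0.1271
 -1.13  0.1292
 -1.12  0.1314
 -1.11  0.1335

$1.63

T = 1.25;  σ√T = 0.2460
d₁ = [ln(110/160) + (0.051 + 0.22²/2)·1.25] / 0.2460 = [-0.3747 + 0.0940] / 0.2460 = -1.1412 ⇒ -1.14
d₂ = d₁ − σ√T = -1.1412 − 0.2460 = -1.3871 ⇒ -1.39
exp(−rT) = exp(−0.051·1.25) = 0.9382
N(d₁) = N(-1.14) = 0.1271;  N(d₂) = N(-1.39) = 0.0823
C = 110·0.1271 − 160·0.9382·0.0823 = 13.9810 − 12.3542 = 1.6268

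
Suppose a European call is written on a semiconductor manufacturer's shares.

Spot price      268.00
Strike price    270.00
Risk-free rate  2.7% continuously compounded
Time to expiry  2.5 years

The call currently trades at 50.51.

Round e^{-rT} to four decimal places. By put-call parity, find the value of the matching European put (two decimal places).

e^(−rT) = e^(−0.027·2.5) = 0.9347
Put-call parity: C − P = S − K·e^(−rT) = 268 − 270·0.9347 = 268 − 252.3690 = 15.6310
P = C − (C − P) = 50.51 − (15.6310) = 34.8790

34.88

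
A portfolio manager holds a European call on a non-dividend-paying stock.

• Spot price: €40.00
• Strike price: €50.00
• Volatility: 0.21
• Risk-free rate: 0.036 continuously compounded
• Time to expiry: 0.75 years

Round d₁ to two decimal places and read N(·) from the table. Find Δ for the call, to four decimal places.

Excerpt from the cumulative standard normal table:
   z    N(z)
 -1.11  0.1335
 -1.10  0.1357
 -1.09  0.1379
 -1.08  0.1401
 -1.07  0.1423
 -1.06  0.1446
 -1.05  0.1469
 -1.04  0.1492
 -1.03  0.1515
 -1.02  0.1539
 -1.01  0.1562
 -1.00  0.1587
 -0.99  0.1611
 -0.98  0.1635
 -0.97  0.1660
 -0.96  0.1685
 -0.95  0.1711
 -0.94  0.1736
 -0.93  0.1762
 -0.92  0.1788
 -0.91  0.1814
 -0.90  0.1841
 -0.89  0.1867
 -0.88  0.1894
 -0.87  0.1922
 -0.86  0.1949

0.1611

T = 0.75;  σ√T = 0.1819
ln(S/K) + (r + σ²/2)T = ln(40/50) + (0.036 + 0.21²/2)·0.75 = -0.2231 + 0.0435 = -0.1796
d₁ = -0.1796 / 0.1819 = -0.9876 → -0.99
N(d₁) = N(-0.99) = 0.1611
Δ_call = N(d₁) = 0.1611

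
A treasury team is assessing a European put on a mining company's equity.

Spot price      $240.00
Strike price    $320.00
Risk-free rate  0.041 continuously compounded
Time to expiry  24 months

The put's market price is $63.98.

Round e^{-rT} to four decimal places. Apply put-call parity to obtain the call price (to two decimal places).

$9.16

exp(−rT) = exp(−0.041·2) = 0.9213
Put-call parity: C − P = S − K·e^(−rT) = 240 − 320·0.9213 = 240 − 294.8160 = -54.8160
C = P + (C − P) = 63.98 + (-54.8160) = 9.1640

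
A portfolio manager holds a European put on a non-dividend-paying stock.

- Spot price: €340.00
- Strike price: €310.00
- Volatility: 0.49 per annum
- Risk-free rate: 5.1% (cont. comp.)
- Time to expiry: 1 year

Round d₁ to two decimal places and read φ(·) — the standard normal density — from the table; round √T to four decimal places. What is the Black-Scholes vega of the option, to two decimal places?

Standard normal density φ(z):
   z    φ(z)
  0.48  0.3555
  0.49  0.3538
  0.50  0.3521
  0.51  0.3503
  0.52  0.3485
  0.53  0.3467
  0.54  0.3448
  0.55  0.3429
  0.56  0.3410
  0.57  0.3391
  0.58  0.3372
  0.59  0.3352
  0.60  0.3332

117.23

σ√T = 0.49·√1 = 0.4900
d₁ = [ln(340/310) + (0.051 + 0.49²/2)·1] / 0.4900 = [0.0924 + 0.1710] / 0.4900 = 0.5376 which rounds to 0.54
√T = √1 = 1.0000
φ(d₁) = φ(0.54) = 0.3448
vega = S·φ(d₁)·√T = 340·0.3448·1.0000 = 117.2320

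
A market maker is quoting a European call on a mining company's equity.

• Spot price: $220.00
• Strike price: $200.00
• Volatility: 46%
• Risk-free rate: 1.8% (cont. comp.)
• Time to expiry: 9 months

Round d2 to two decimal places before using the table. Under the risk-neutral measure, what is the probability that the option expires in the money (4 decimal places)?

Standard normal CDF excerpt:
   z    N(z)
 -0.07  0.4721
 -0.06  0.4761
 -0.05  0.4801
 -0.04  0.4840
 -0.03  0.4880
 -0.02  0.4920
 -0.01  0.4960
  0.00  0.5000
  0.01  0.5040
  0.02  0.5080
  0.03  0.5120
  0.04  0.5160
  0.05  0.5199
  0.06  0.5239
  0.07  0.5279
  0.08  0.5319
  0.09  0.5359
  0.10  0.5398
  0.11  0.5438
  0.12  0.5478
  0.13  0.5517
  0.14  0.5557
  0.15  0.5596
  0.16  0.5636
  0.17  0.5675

T = 0.75;  σ√T = 0.3984
d₁ = [ln(220/200) + (0.018 + 0.46²/2)·0.75] / 0.3984 = [0.0953 + 0.0929] / 0.3984 = 0.4723 ⇒ 0.47
d₂ = d₁ − σ√T = 0.4723 − 0.3984 = 0.0740 ⇒ 0.07
Risk-neutral Pr[S_T > K] = N(d₂) = N(0.07) = 0.5279

0.5279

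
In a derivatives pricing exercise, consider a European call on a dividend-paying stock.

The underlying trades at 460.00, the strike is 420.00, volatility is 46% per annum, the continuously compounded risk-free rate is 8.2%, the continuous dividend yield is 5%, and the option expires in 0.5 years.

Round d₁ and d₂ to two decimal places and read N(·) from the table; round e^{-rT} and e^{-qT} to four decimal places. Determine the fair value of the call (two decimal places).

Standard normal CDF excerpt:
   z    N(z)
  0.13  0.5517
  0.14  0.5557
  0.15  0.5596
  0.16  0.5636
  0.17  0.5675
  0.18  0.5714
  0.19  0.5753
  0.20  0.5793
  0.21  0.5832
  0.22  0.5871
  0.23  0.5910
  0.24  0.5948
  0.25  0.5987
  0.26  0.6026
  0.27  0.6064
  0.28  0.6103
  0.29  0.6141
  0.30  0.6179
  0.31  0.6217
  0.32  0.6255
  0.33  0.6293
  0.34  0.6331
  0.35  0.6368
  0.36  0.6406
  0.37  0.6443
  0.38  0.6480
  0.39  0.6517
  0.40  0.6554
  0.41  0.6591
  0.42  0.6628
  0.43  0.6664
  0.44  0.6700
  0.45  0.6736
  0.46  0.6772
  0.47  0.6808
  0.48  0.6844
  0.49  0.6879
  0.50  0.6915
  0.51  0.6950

σ√T = 0.46·√0.5 = 0.3253
ln(S/K) + (r − q + σ²/2)T = ln(460/420) + (0.082 − 0.05 + 0.46²/2)·0.5 = 0.0910 + 0.0689 = 0.1599
d₁ = 0.1599 / 0.3253 = 0.4915 which rounds to 0.49
d₂ = d₁ − σ√T = 0.4915 − 0.3253 = 0.1662 which rounds to 0.17
e^(−qT) = e^(−0.05·0.5) = 0.9753;  e^(−rT) = e^(−0.082·0.5) = 0.9598
C = 460·0.9753·N(0.49) − 420·0.9598·N(0.17) = 460·0.9753·0.6879 − 420·0.9598·0.5675 = 308.6181 − 228.7683 = 79.8498

79.85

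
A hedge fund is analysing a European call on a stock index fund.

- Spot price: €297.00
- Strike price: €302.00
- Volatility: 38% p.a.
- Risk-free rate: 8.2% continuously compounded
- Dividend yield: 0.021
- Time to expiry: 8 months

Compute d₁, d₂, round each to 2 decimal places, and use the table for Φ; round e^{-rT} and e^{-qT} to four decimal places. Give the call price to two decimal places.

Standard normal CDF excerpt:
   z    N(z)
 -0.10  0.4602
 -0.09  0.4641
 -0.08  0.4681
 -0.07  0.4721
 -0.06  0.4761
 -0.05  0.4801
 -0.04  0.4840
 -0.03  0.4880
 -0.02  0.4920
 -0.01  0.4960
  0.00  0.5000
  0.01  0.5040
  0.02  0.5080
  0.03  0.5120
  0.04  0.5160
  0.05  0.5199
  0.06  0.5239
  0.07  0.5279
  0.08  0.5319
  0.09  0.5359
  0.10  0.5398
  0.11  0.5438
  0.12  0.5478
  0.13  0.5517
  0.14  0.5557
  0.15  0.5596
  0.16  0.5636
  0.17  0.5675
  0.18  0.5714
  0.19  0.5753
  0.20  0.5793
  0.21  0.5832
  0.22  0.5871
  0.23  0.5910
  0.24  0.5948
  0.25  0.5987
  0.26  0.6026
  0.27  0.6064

€39.24

σ√T = 0.38·√0.6667 = 0.3103
d₁ = [ln(297/302) + (0.082 − 0.021 + ½·0.38²)·0.6667] / (σ√T) = (-0.0167 + 0.0888) / 0.3103 = 0.2324 ≈ 0.23
d₂ = 0.2324 − 0.3103 = -0.0779 ≈ -0.08
e^(−qT) = e^(−0.021·0.6667) = 0.9861;  e^(−rT) = e^(−0.082·0.6667) = 0.9468
C = 297·0.9861·N(0.23) − 302·0.9468·N(-0.08) = 297·0.9861·0.5910 − 302·0.9468·0.4681 = 173.0872 − 133.8455 = 39.2417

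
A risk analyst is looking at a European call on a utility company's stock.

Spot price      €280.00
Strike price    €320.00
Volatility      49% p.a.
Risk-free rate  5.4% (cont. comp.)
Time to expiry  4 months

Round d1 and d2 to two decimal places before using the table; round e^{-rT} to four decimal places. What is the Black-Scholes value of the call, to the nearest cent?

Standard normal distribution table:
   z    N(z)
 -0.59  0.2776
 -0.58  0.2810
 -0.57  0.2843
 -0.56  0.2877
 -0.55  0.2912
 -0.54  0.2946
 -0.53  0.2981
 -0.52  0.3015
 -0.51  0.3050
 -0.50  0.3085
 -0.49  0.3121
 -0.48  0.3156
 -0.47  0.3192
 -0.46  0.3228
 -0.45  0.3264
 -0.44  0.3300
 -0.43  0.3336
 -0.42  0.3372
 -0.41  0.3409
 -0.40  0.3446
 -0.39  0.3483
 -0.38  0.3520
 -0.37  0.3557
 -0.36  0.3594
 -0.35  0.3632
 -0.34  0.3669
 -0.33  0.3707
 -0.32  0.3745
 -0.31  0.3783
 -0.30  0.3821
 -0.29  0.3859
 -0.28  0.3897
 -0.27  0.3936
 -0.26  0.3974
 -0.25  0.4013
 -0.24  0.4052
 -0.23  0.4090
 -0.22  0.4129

σ√T = 0.49 × 0.5774 = 0.2829
d₁ = [ln(280/320) + (0.054 + 0.49²/2)·0.3333] / 0.2829 = [-0.1335 + 0.0580] / 0.2829 = -0.2669 ⇒ -0.27
d₂ = d₁ − σ√T = -0.2669 − 0.2829 = -0.5498 ⇒ -0.55
exp(−rT) = exp(−0.054·0.3333) = 0.9822
N(d₁) = N(-0.27) = 0.3936;  N(d₂) = N(-0.55) = 0.2912
C = 280·0.3936 − 320·0.9822·0.2912 = 110.2080 − 91.5253 = 18.6827

€18.68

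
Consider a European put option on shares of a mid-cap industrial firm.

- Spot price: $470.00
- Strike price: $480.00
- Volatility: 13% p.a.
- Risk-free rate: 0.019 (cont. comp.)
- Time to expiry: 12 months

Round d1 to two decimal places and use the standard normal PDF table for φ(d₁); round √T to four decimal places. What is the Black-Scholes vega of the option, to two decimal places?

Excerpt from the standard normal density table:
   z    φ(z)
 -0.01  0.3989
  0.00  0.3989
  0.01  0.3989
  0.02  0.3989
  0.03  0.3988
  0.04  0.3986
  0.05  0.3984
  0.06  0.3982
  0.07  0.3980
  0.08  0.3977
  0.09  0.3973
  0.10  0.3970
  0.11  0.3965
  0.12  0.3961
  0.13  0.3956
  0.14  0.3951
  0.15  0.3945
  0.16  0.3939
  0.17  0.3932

T = 1;  σ√T = 0.1300
d₁ = [ln(470/480) + (0.019 + ½·0.13²)·1] / (σ√T) = (-0.0211 + 0.0275) / 0.1300 = 0.0492 → 0.05
√T = √1 = 1.0000
φ(d₁) = φ(0.05) = 0.3984
vega = S·φ(d₁)·√T = 470·0.3984·1.0000 = 187.2480

187.25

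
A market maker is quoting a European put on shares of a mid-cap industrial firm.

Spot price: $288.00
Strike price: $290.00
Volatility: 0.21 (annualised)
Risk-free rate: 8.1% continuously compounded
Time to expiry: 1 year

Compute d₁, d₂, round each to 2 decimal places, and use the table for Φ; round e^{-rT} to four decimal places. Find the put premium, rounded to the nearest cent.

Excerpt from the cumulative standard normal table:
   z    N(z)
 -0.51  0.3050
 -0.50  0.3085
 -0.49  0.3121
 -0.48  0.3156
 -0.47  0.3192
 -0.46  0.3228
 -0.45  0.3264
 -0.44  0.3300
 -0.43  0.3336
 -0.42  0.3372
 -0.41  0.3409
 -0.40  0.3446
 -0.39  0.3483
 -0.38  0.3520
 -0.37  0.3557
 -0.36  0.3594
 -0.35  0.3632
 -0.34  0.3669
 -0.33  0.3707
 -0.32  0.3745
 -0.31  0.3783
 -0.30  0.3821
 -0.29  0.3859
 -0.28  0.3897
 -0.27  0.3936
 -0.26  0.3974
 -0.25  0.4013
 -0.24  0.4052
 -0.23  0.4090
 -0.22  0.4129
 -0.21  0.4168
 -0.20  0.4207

σ√T = 0.21 × 1.0000 = 0.2100
d₁ = [ln(288/290) + (0.081 + ½·0.21²)·1] / (σ√T) = (-0.0069 + 0.1031) / 0.2100 = 0.4578 ⇒ 0.46
d₂ = 0.4578 − 0.2100 = 0.2478 ⇒ 0.25
exp(−rT) = exp(−0.081·1) = 0.9222
N(−d₂) = N(-0.25) = 0.4013;  N(−d₁) = N(-0.46) = 0.3228
P = 290·0.9222·0.4013 − 288·0.3228 = 107.3229 − 92.9664 = 14.3565

$14.36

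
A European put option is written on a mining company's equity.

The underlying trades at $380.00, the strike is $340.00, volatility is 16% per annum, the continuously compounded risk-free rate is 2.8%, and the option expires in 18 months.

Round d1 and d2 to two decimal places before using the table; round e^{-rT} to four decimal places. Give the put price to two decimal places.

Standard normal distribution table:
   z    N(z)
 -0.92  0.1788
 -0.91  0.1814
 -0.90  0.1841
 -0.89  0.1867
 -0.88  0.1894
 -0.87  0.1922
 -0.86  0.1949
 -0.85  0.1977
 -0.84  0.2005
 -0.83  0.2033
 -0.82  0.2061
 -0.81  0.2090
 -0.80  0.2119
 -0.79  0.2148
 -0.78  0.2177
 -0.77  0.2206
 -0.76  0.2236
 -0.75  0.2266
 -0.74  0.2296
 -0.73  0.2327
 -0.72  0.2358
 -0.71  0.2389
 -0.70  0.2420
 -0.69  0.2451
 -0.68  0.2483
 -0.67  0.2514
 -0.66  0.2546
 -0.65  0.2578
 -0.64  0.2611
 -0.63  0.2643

σ√T = 0.16 × 1.2247 = 0.1960
d₁ = [ln(380/340) + (0.028 + ½·0.16²)·1.5] / (σ√T) = (0.1112 + 0.0612) / 0.1960 = 0.8799 ≈ 0.88
d₂ = 0.8799 − 0.1960 = 0.6839 ≈ 0.68
exp(−rT) = exp(−0.028·1.5) = 0.9589
P = 340·0.9589·N(-0.68) − 380·N(-0.88) = 340·0.9589·0.2483 − 380·0.1894 = 80.9523 − 71.9720 = 8.9803

$8.98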